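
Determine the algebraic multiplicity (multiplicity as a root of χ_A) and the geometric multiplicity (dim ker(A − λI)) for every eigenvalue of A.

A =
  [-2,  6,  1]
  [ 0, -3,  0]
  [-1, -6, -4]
λ = -3: alg = 3, geom = 2

Step 1 — factor the characteristic polynomial to read off the algebraic multiplicities:
  χ_A(x) = (x + 3)^3

Step 2 — compute geometric multiplicities via the rank-nullity identity g(λ) = n − rank(A − λI):
  rank(A − (-3)·I) = 1, so dim ker(A − (-3)·I) = n − 1 = 2

Summary:
  λ = -3: algebraic multiplicity = 3, geometric multiplicity = 2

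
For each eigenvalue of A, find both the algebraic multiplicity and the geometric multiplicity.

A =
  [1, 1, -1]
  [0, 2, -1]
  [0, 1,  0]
λ = 1: alg = 3, geom = 2

Step 1 — factor the characteristic polynomial to read off the algebraic multiplicities:
  χ_A(x) = (x - 1)^3

Step 2 — compute geometric multiplicities via the rank-nullity identity g(λ) = n − rank(A − λI):
  rank(A − (1)·I) = 1, so dim ker(A − (1)·I) = n − 1 = 2

Summary:
  λ = 1: algebraic multiplicity = 3, geometric multiplicity = 2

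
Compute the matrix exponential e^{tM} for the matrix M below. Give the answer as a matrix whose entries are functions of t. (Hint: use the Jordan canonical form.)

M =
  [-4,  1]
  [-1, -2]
e^{tM} =
  [-t*exp(-3*t) + exp(-3*t), t*exp(-3*t)]
  [-t*exp(-3*t), t*exp(-3*t) + exp(-3*t)]

Strategy: write M = P · J · P⁻¹ where J is a Jordan canonical form, so e^{tM} = P · e^{tJ} · P⁻¹, and e^{tJ} can be computed block-by-block.

M has Jordan form
J =
  [-3,  1]
  [ 0, -3]
(up to reordering of blocks).

Per-block formulas:
  For a 2×2 Jordan block J_2(-3): exp(t · J_2(-3)) = e^(-3t)·(I + t·N), where N is the 2×2 nilpotent shift.

After assembling e^{tJ} and conjugating by P, we get:

e^{tM} =
  [-t*exp(-3*t) + exp(-3*t), t*exp(-3*t)]
  [-t*exp(-3*t), t*exp(-3*t) + exp(-3*t)]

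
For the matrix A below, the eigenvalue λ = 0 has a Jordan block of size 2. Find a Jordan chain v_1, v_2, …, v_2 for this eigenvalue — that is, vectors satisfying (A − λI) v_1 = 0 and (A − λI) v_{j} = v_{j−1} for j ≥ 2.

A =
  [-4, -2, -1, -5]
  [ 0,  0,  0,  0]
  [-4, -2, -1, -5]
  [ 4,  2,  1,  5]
A Jordan chain for λ = 0 of length 2:
v_1 = (-4, 0, -4, 4)ᵀ
v_2 = (1, 0, 0, 0)ᵀ

Let N = A − (0)·I. We want v_2 with N^2 v_2 = 0 but N^1 v_2 ≠ 0; then v_{j-1} := N · v_j for j = 2, …, 2.

Pick v_2 = (1, 0, 0, 0)ᵀ.
Then v_1 = N · v_2 = (-4, 0, -4, 4)ᵀ.

Sanity check: (A − (0)·I) v_1 = (0, 0, 0, 0)ᵀ = 0. ✓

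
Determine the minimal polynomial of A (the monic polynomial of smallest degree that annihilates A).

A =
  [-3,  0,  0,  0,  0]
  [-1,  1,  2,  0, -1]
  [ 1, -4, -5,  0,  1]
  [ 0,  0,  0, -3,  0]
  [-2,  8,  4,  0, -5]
x^2 + 6*x + 9

The characteristic polynomial is χ_A(x) = (x + 3)^5, so the eigenvalues are known. The minimal polynomial is
  m_A(x) = Π_λ (x − λ)^{k_λ}
where k_λ is the size of the *largest* Jordan block for λ (equivalently, the smallest k with (A − λI)^k v = 0 for every generalised eigenvector v of λ).

  λ = -3: largest Jordan block has size 2, contributing (x + 3)^2

So m_A(x) = (x + 3)^2 = x^2 + 6*x + 9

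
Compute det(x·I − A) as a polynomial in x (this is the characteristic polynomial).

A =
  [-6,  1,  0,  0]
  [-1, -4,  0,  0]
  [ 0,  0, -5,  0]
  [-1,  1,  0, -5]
x^4 + 20*x^3 + 150*x^2 + 500*x + 625

Expanding det(x·I − A) (e.g. by cofactor expansion or by noting that A is similar to its Jordan form J, which has the same characteristic polynomial as A) gives
  χ_A(x) = x^4 + 20*x^3 + 150*x^2 + 500*x + 625
which factors as (x + 5)^4. The eigenvalues (with algebraic multiplicities) are λ = -5 with multiplicity 4.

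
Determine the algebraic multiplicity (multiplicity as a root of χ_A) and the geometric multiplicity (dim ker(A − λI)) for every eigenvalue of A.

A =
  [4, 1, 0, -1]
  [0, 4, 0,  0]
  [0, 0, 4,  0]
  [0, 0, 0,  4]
λ = 4: alg = 4, geom = 3

Step 1 — factor the characteristic polynomial to read off the algebraic multiplicities:
  χ_A(x) = (x - 4)^4

Step 2 — compute geometric multiplicities via the rank-nullity identity g(λ) = n − rank(A − λI):
  rank(A − (4)·I) = 1, so dim ker(A − (4)·I) = n − 1 = 3

Summary:
  λ = 4: algebraic multiplicity = 4, geometric multiplicity = 3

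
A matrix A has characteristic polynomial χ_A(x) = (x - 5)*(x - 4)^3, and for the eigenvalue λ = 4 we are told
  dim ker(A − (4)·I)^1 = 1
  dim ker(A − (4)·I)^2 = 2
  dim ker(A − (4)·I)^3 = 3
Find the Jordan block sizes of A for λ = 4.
Block sizes for λ = 4: [3]

From the dimensions of kernels of powers, the number of Jordan blocks of size at least j is d_j − d_{j−1} where d_j = dim ker(N^j) (with d_0 = 0). Computing the differences gives [1, 1, 1].
The number of blocks of size exactly k is (#blocks of size ≥ k) − (#blocks of size ≥ k + 1), so the partition is: 1 block(s) of size 3.
In nonincreasing order the block sizes are [3].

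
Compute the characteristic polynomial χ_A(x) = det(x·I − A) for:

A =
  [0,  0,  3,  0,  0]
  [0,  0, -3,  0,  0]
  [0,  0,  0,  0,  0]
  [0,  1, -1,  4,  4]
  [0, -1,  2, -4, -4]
x^5

Expanding det(x·I − A) (e.g. by cofactor expansion or by noting that A is similar to its Jordan form J, which has the same characteristic polynomial as A) gives
  χ_A(x) = x^5
which factors as x^5. The eigenvalues (with algebraic multiplicities) are λ = 0 with multiplicity 5.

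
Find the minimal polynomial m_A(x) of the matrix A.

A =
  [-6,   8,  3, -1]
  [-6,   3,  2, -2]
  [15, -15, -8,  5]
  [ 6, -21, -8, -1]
x^2 + 6*x + 9

The characteristic polynomial is χ_A(x) = (x + 3)^4, so the eigenvalues are known. The minimal polynomial is
  m_A(x) = Π_λ (x − λ)^{k_λ}
where k_λ is the size of the *largest* Jordan block for λ (equivalently, the smallest k with (A − λI)^k v = 0 for every generalised eigenvector v of λ).

  λ = -3: largest Jordan block has size 2, contributing (x + 3)^2

So m_A(x) = (x + 3)^2 = x^2 + 6*x + 9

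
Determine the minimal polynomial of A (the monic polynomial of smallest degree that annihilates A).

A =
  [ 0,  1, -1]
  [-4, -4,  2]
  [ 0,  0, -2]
x^2 + 4*x + 4

The characteristic polynomial is χ_A(x) = (x + 2)^3, so the eigenvalues are known. The minimal polynomial is
  m_A(x) = Π_λ (x − λ)^{k_λ}
where k_λ is the size of the *largest* Jordan block for λ (equivalently, the smallest k with (A − λI)^k v = 0 for every generalised eigenvector v of λ).

  λ = -2: largest Jordan block has size 2, contributing (x + 2)^2

So m_A(x) = (x + 2)^2 = x^2 + 4*x + 4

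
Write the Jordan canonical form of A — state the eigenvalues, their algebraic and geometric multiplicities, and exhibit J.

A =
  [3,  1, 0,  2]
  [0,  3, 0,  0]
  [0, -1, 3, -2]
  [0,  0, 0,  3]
J_2(3) ⊕ J_1(3) ⊕ J_1(3)

The characteristic polynomial is
  det(x·I − A) = x^4 - 12*x^3 + 54*x^2 - 108*x + 81 = (x - 3)^4

Eigenvalues and multiplicities (the geometric multiplicity of λ is n − rank(A − λI), which equals the number of Jordan blocks for λ):
  λ = 3: algebraic multiplicity = 4, geometric multiplicity = 3

Determining the block sizes for each eigenvalue:
  λ = 3: 3 blocks summing to 4 forces exactly one block of size 2 and the rest size 1 → block sizes [2, 1, 1]

Assembling the blocks gives a Jordan form
J =
  [3, 1, 0, 0]
  [0, 3, 0, 0]
  [0, 0, 3, 0]
  [0, 0, 0, 3]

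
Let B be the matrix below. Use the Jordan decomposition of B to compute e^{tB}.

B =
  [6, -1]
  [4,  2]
e^{tB} =
  [2*t*exp(4*t) + exp(4*t), -t*exp(4*t)]
  [4*t*exp(4*t), -2*t*exp(4*t) + exp(4*t)]

Strategy: write B = P · J · P⁻¹ where J is a Jordan canonical form, so e^{tB} = P · e^{tJ} · P⁻¹, and e^{tJ} can be computed block-by-block.

B has Jordan form
J =
  [4, 1]
  [0, 4]
(up to reordering of blocks).

Per-block formulas:
  For a 2×2 Jordan block J_2(4): exp(t · J_2(4)) = e^(4t)·(I + t·N), where N is the 2×2 nilpotent shift.

After assembling e^{tJ} and conjugating by P, we get:

e^{tB} =
  [2*t*exp(4*t) + exp(4*t), -t*exp(4*t)]
  [4*t*exp(4*t), -2*t*exp(4*t) + exp(4*t)]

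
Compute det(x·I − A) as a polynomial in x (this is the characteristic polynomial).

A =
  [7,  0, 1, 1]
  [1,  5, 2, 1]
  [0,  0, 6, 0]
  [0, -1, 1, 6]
x^4 - 24*x^3 + 216*x^2 - 864*x + 1296

Expanding det(x·I − A) (e.g. by cofactor expansion or by noting that A is similar to its Jordan form J, which has the same characteristic polynomial as A) gives
  χ_A(x) = x^4 - 24*x^3 + 216*x^2 - 864*x + 1296
which factors as (x - 6)^4. The eigenvalues (with algebraic multiplicities) are λ = 6 with multiplicity 4.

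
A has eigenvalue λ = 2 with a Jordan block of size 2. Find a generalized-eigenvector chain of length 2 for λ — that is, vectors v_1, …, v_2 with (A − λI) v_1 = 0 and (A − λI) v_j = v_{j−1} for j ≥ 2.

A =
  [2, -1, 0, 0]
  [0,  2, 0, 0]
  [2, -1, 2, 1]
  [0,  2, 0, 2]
A Jordan chain for λ = 2 of length 2:
v_1 = (0, 0, 2, 0)ᵀ
v_2 = (1, 0, 0, 0)ᵀ

Let N = A − (2)·I. We want v_2 with N^2 v_2 = 0 but N^1 v_2 ≠ 0; then v_{j-1} := N · v_j for j = 2, …, 2.

Pick v_2 = (1, 0, 0, 0)ᵀ.
Then v_1 = N · v_2 = (0, 0, 2, 0)ᵀ.

Sanity check: (A − (2)·I) v_1 = (0, 0, 0, 0)ᵀ = 0. ✓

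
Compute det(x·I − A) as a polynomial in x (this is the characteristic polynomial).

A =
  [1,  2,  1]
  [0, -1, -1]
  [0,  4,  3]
x^3 - 3*x^2 + 3*x - 1

Expanding det(x·I − A) (e.g. by cofactor expansion or by noting that A is similar to its Jordan form J, which has the same characteristic polynomial as A) gives
  χ_A(x) = x^3 - 3*x^2 + 3*x - 1
which factors as (x - 1)^3. The eigenvalues (with algebraic multiplicities) are λ = 1 with multiplicity 3.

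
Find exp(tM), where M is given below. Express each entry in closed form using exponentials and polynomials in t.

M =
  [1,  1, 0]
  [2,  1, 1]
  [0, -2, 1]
e^{tM} =
  [t^2*exp(t) + exp(t), t*exp(t), t^2*exp(t)/2]
  [2*t*exp(t), exp(t), t*exp(t)]
  [-2*t^2*exp(t), -2*t*exp(t), -t^2*exp(t) + exp(t)]

Strategy: write M = P · J · P⁻¹ where J is a Jordan canonical form, so e^{tM} = P · e^{tJ} · P⁻¹, and e^{tJ} can be computed block-by-block.

M has Jordan form
J =
  [1, 1, 0]
  [0, 1, 1]
  [0, 0, 1]
(up to reordering of blocks).

Per-block formulas:
  For a 3×3 Jordan block J_3(1): exp(t · J_3(1)) = e^(1t)·(I + t·N + (t^2/2)·N^2), where N is the 3×3 nilpotent shift.

After assembling e^{tJ} and conjugating by P, we get:

e^{tM} =
  [t^2*exp(t) + exp(t), t*exp(t), t^2*exp(t)/2]
  [2*t*exp(t), exp(t), t*exp(t)]
  [-2*t^2*exp(t), -2*t*exp(t), -t^2*exp(t) + exp(t)]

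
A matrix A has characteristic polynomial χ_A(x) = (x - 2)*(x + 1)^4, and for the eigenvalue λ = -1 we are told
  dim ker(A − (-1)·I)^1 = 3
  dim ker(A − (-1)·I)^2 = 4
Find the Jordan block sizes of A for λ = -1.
Block sizes for λ = -1: [2, 1, 1]

From the dimensions of kernels of powers, the number of Jordan blocks of size at least j is d_j − d_{j−1} where d_j = dim ker(N^j) (with d_0 = 0). Computing the differences gives [3, 1].
The number of blocks of size exactly k is (#blocks of size ≥ k) − (#blocks of size ≥ k + 1), so the partition is: 2 block(s) of size 1, 1 block(s) of size 2.
In nonincreasing order the block sizes are [2, 1, 1].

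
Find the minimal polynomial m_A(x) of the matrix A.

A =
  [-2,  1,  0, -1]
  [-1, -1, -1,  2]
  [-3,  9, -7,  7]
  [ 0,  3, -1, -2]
x^2 + 6*x + 9

The characteristic polynomial is χ_A(x) = (x + 3)^4, so the eigenvalues are known. The minimal polynomial is
  m_A(x) = Π_λ (x − λ)^{k_λ}
where k_λ is the size of the *largest* Jordan block for λ (equivalently, the smallest k with (A − λI)^k v = 0 for every generalised eigenvector v of λ).

  λ = -3: largest Jordan block has size 2, contributing (x + 3)^2

So m_A(x) = (x + 3)^2 = x^2 + 6*x + 9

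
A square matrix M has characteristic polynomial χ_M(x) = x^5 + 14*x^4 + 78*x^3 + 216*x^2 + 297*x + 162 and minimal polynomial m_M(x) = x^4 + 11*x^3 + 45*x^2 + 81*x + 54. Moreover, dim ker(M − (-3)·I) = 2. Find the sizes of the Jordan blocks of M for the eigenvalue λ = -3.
Block sizes for λ = -3: [3, 1]

Step 1 — from the characteristic polynomial, algebraic multiplicity of λ = -3 is 4. From dim ker(M − (-3)·I) = 2, there are exactly 2 Jordan blocks for λ = -3.
Step 2 — from the minimal polynomial, the factor (x + 3)^3 tells us the largest block for λ = -3 has size 3.
Step 3 — with total size 4, 2 blocks, and largest block 3, the block sizes (in nonincreasing order) are [3, 1].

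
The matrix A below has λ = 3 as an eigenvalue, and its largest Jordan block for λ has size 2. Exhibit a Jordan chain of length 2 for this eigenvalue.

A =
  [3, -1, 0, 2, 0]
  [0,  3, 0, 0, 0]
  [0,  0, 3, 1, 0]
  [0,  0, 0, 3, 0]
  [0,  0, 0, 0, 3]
A Jordan chain for λ = 3 of length 2:
v_1 = (-1, 0, 0, 0, 0)ᵀ
v_2 = (0, 1, 0, 0, 0)ᵀ

Let N = A − (3)·I. We want v_2 with N^2 v_2 = 0 but N^1 v_2 ≠ 0; then v_{j-1} := N · v_j for j = 2, …, 2.

Pick v_2 = (0, 1, 0, 0, 0)ᵀ.
Then v_1 = N · v_2 = (-1, 0, 0, 0, 0)ᵀ.

Sanity check: (A − (3)·I) v_1 = (0, 0, 0, 0, 0)ᵀ = 0. ✓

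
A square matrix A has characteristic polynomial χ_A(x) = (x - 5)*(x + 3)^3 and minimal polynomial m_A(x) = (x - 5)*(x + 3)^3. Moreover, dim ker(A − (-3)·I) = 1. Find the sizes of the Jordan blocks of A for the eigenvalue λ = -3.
Block sizes for λ = -3: [3]

Step 1 — from the characteristic polynomial, algebraic multiplicity of λ = -3 is 3. From dim ker(A − (-3)·I) = 1, there are exactly 1 Jordan blocks for λ = -3.
Step 2 — from the minimal polynomial, the factor (x + 3)^3 tells us the largest block for λ = -3 has size 3.
Step 3 — with total size 3, 1 blocks, and largest block 3, the block sizes (in nonincreasing order) are [3].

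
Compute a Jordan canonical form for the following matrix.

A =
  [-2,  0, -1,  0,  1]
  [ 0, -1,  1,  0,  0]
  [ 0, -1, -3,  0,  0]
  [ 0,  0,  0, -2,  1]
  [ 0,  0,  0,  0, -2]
J_3(-2) ⊕ J_2(-2)

The characteristic polynomial is
  det(x·I − A) = x^5 + 10*x^4 + 40*x^3 + 80*x^2 + 80*x + 32 = (x + 2)^5

Eigenvalues and multiplicities (the geometric multiplicity of λ is n − rank(A − λI), which equals the number of Jordan blocks for λ):
  λ = -2: algebraic multiplicity = 5, geometric multiplicity = 2

Determining the block sizes for each eigenvalue:
  λ = -2: with am = 5 and gm = 2, the partition is not yet determined (e.g. several partitions of 5 into 2 parts exist). Let N = A − (-2)·I. Computing rank(N^1) = 3, rank(N^2) = 1, rank(N^3) = 0; the number of blocks of size ≥ j is rank(N^{j−1}) − rank(N^j), giving [2, 2, 1]. So we have 1 block(s) of size 3, 1 block(s) of size 2 → block sizes [3, 2]

Assembling the blocks gives a Jordan form
J =
  [-2,  1,  0,  0,  0]
  [ 0, -2,  1,  0,  0]
  [ 0,  0, -2,  0,  0]
  [ 0,  0,  0, -2,  1]
  [ 0,  0,  0,  0, -2]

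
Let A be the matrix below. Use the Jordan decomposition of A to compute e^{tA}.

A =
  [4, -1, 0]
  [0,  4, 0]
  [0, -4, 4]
e^{tA} =
  [exp(4*t), -t*exp(4*t), 0]
  [0, exp(4*t), 0]
  [0, -4*t*exp(4*t), exp(4*t)]

Strategy: write A = P · J · P⁻¹ where J is a Jordan canonical form, so e^{tA} = P · e^{tJ} · P⁻¹, and e^{tJ} can be computed block-by-block.

A has Jordan form
J =
  [4, 1, 0]
  [0, 4, 0]
  [0, 0, 4]
(up to reordering of blocks).

Per-block formulas:
  For a 2×2 Jordan block J_2(4): exp(t · J_2(4)) = e^(4t)·(I + t·N), where N is the 2×2 nilpotent shift.
  For a 1×1 block at λ = 4: exp(t · [4]) = [e^(4t)].

After assembling e^{tJ} and conjugating by P, we get:

e^{tA} =
  [exp(4*t), -t*exp(4*t), 0]
  [0, exp(4*t), 0]
  [0, -4*t*exp(4*t), exp(4*t)]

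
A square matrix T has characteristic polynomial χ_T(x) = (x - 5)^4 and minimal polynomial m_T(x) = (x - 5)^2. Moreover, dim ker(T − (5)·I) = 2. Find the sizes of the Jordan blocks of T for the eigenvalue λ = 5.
Block sizes for λ = 5: [2, 2]

Step 1 — from the characteristic polynomial, algebraic multiplicity of λ = 5 is 4. From dim ker(T − (5)·I) = 2, there are exactly 2 Jordan blocks for λ = 5.
Step 2 — from the minimal polynomial, the factor (x − 5)^2 tells us the largest block for λ = 5 has size 2.
Step 3 — with total size 4, 2 blocks, and largest block 2, the block sizes (in nonincreasing order) are [2, 2].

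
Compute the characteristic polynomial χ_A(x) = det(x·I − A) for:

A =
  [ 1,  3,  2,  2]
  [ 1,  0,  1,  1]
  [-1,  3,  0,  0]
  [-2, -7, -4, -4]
x^4 + 3*x^3 + 3*x^2 + x

Expanding det(x·I − A) (e.g. by cofactor expansion or by noting that A is similar to its Jordan form J, which has the same characteristic polynomial as A) gives
  χ_A(x) = x^4 + 3*x^3 + 3*x^2 + x
which factors as x*(x + 1)^3. The eigenvalues (with algebraic multiplicities) are λ = -1 with multiplicity 3, λ = 0 with multiplicity 1.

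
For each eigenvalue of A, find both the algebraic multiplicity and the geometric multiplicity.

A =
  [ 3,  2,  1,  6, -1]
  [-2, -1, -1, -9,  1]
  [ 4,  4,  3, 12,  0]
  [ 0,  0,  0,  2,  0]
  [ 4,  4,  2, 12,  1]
λ = 1: alg = 3, geom = 2; λ = 2: alg = 1, geom = 1; λ = 3: alg = 1, geom = 1

Step 1 — factor the characteristic polynomial to read off the algebraic multiplicities:
  χ_A(x) = (x - 3)*(x - 2)*(x - 1)^3

Step 2 — compute geometric multiplicities via the rank-nullity identity g(λ) = n − rank(A − λI):
  rank(A − (1)·I) = 3, so dim ker(A − (1)·I) = n − 3 = 2
  rank(A − (2)·I) = 4, so dim ker(A − (2)·I) = n − 4 = 1
  rank(A − (3)·I) = 4, so dim ker(A − (3)·I) = n − 4 = 1

Summary:
  λ = 1: algebraic multiplicity = 3, geometric multiplicity = 2
  λ = 2: algebraic multiplicity = 1, geometric multiplicity = 1
  λ = 3: algebraic multiplicity = 1, geometric multiplicity = 1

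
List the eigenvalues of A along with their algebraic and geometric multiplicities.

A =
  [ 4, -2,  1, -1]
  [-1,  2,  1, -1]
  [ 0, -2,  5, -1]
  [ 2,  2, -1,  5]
λ = 4: alg = 4, geom = 2

Step 1 — factor the characteristic polynomial to read off the algebraic multiplicities:
  χ_A(x) = (x - 4)^4

Step 2 — compute geometric multiplicities via the rank-nullity identity g(λ) = n − rank(A − λI):
  rank(A − (4)·I) = 2, so dim ker(A − (4)·I) = n − 2 = 2

Summary:
  λ = 4: algebraic multiplicity = 4, geometric multiplicity = 2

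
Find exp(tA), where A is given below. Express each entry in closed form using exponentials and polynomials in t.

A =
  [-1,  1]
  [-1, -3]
e^{tA} =
  [t*exp(-2*t) + exp(-2*t), t*exp(-2*t)]
  [-t*exp(-2*t), -t*exp(-2*t) + exp(-2*t)]

Strategy: write A = P · J · P⁻¹ where J is a Jordan canonical form, so e^{tA} = P · e^{tJ} · P⁻¹, and e^{tJ} can be computed block-by-block.

A has Jordan form
J =
  [-2,  1]
  [ 0, -2]
(up to reordering of blocks).

Per-block formulas:
  For a 2×2 Jordan block J_2(-2): exp(t · J_2(-2)) = e^(-2t)·(I + t·N), where N is the 2×2 nilpotent shift.

After assembling e^{tJ} and conjugating by P, we get:

e^{tA} =
  [t*exp(-2*t) + exp(-2*t), t*exp(-2*t)]
  [-t*exp(-2*t), -t*exp(-2*t) + exp(-2*t)]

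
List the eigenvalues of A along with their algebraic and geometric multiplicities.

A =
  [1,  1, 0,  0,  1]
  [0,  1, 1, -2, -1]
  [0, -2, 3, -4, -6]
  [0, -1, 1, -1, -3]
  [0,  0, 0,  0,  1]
λ = 1: alg = 5, geom = 2

Step 1 — factor the characteristic polynomial to read off the algebraic multiplicities:
  χ_A(x) = (x - 1)^5

Step 2 — compute geometric multiplicities via the rank-nullity identity g(λ) = n − rank(A − λI):
  rank(A − (1)·I) = 3, so dim ker(A − (1)·I) = n − 3 = 2

Summary:
  λ = 1: algebraic multiplicity = 5, geometric multiplicity = 2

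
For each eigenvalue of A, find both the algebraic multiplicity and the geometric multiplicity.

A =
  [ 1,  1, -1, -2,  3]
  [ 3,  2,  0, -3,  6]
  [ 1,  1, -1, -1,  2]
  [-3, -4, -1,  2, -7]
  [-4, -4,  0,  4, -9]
λ = -1: alg = 5, geom = 3

Step 1 — factor the characteristic polynomial to read off the algebraic multiplicities:
  χ_A(x) = (x + 1)^5

Step 2 — compute geometric multiplicities via the rank-nullity identity g(λ) = n − rank(A − λI):
  rank(A − (-1)·I) = 2, so dim ker(A − (-1)·I) = n − 2 = 3

Summary:
  λ = -1: algebraic multiplicity = 5, geometric multiplicity = 3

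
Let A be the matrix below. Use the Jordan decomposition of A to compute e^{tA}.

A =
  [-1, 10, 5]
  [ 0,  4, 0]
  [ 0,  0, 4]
e^{tA} =
  [exp(-t), 2*exp(4*t) - 2*exp(-t), exp(4*t) - exp(-t)]
  [0, exp(4*t), 0]
  [0, 0, exp(4*t)]

Strategy: write A = P · J · P⁻¹ where J is a Jordan canonical form, so e^{tA} = P · e^{tJ} · P⁻¹, and e^{tJ} can be computed block-by-block.

A has Jordan form
J =
  [-1, 0, 0]
  [ 0, 4, 0]
  [ 0, 0, 4]
(up to reordering of blocks).

Per-block formulas:
  For a 1×1 block at λ = 4: exp(t · [4]) = [e^(4t)].
  For a 1×1 block at λ = -1: exp(t · [-1]) = [e^(-1t)].

After assembling e^{tJ} and conjugating by P, we get:

e^{tA} =
  [exp(-t), 2*exp(4*t) - 2*exp(-t), exp(4*t) - exp(-t)]
  [0, exp(4*t), 0]
  [0, 0, exp(4*t)]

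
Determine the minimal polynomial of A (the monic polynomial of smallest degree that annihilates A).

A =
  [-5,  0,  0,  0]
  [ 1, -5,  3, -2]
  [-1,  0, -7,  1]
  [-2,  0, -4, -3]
x^3 + 15*x^2 + 75*x + 125

The characteristic polynomial is χ_A(x) = (x + 5)^4, so the eigenvalues are known. The minimal polynomial is
  m_A(x) = Π_λ (x − λ)^{k_λ}
where k_λ is the size of the *largest* Jordan block for λ (equivalently, the smallest k with (A − λI)^k v = 0 for every generalised eigenvector v of λ).

  λ = -5: largest Jordan block has size 3, contributing (x + 5)^3

So m_A(x) = (x + 5)^3 = x^3 + 15*x^2 + 75*x + 125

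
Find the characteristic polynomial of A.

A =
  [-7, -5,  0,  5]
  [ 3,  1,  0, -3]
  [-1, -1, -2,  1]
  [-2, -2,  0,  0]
x^4 + 8*x^3 + 24*x^2 + 32*x + 16

Expanding det(x·I − A) (e.g. by cofactor expansion or by noting that A is similar to its Jordan form J, which has the same characteristic polynomial as A) gives
  χ_A(x) = x^4 + 8*x^3 + 24*x^2 + 32*x + 16
which factors as (x + 2)^4. The eigenvalues (with algebraic multiplicities) are λ = -2 with multiplicity 4.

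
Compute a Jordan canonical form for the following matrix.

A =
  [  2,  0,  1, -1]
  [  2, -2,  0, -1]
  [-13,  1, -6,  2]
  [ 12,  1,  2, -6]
J_2(-3) ⊕ J_2(-3)

The characteristic polynomial is
  det(x·I − A) = x^4 + 12*x^3 + 54*x^2 + 108*x + 81 = (x + 3)^4

Eigenvalues and multiplicities (the geometric multiplicity of λ is n − rank(A − λI), which equals the number of Jordan blocks for λ):
  λ = -3: algebraic multiplicity = 4, geometric multiplicity = 2

Determining the block sizes for each eigenvalue:
  λ = -3: with am = 4 and gm = 2, the partition is not yet determined (e.g. several partitions of 4 into 2 parts exist). Let N = A − (-3)·I. Computing rank(N^1) = 2, rank(N^2) = 0; the number of blocks of size ≥ j is rank(N^{j−1}) − rank(N^j), giving [2, 2]. So we have 2 block(s) of size 2 → block sizes [2, 2]

Assembling the blocks gives a Jordan form
J =
  [-3,  1,  0,  0]
  [ 0, -3,  0,  0]
  [ 0,  0, -3,  1]
  [ 0,  0,  0, -3]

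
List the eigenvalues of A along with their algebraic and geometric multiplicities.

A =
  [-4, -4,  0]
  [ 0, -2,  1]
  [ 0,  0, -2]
λ = -4: alg = 1, geom = 1; λ = -2: alg = 2, geom = 1

Step 1 — factor the characteristic polynomial to read off the algebraic multiplicities:
  χ_A(x) = (x + 2)^2*(x + 4)

Step 2 — compute geometric multiplicities via the rank-nullity identity g(λ) = n − rank(A − λI):
  rank(A − (-4)·I) = 2, so dim ker(A − (-4)·I) = n − 2 = 1
  rank(A − (-2)·I) = 2, so dim ker(A − (-2)·I) = n − 2 = 1

Summary:
  λ = -4: algebraic multiplicity = 1, geometric multiplicity = 1
  λ = -2: algebraic multiplicity = 2, geometric multiplicity = 1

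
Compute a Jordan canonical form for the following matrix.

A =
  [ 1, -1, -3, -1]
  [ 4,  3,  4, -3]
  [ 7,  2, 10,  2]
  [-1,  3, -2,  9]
J_1(5) ⊕ J_3(6)

The characteristic polynomial is
  det(x·I − A) = x^4 - 23*x^3 + 198*x^2 - 756*x + 1080 = (x - 6)^3*(x - 5)

Eigenvalues and multiplicities (the geometric multiplicity of λ is n − rank(A − λI), which equals the number of Jordan blocks for λ):
  λ = 5: algebraic multiplicity = 1, geometric multiplicity = 1
  λ = 6: algebraic multiplicity = 3, geometric multiplicity = 1

Determining the block sizes for each eigenvalue:
  λ = 5: one block (gm = 1), so the single block has size am = 1 → block sizes [1]
  λ = 6: one block (gm = 1), so the single block has size am = 3 → block sizes [3]

Assembling the blocks gives a Jordan form
J =
  [5, 0, 0, 0]
  [0, 6, 1, 0]
  [0, 0, 6, 1]
  [0, 0, 0, 6]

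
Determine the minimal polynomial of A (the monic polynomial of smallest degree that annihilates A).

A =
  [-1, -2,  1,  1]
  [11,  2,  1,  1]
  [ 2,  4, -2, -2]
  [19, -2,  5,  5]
x^3 - 4*x^2

The characteristic polynomial is χ_A(x) = x^3*(x - 4), so the eigenvalues are known. The minimal polynomial is
  m_A(x) = Π_λ (x − λ)^{k_λ}
where k_λ is the size of the *largest* Jordan block for λ (equivalently, the smallest k with (A − λI)^k v = 0 for every generalised eigenvector v of λ).

  λ = 0: largest Jordan block has size 2, contributing (x − 0)^2
  λ = 4: largest Jordan block has size 1, contributing (x − 4)

So m_A(x) = x^2*(x - 4) = x^3 - 4*x^2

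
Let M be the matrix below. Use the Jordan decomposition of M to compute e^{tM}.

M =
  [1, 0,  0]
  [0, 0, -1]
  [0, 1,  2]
e^{tM} =
  [exp(t), 0, 0]
  [0, -t*exp(t) + exp(t), -t*exp(t)]
  [0, t*exp(t), t*exp(t) + exp(t)]

Strategy: write M = P · J · P⁻¹ where J is a Jordan canonical form, so e^{tM} = P · e^{tJ} · P⁻¹, and e^{tJ} can be computed block-by-block.

M has Jordan form
J =
  [1, 1, 0]
  [0, 1, 0]
  [0, 0, 1]
(up to reordering of blocks).

Per-block formulas:
  For a 2×2 Jordan block J_2(1): exp(t · J_2(1)) = e^(1t)·(I + t·N), where N is the 2×2 nilpotent shift.
  For a 1×1 block at λ = 1: exp(t · [1]) = [e^(1t)].

After assembling e^{tJ} and conjugating by P, we get:

e^{tM} =
  [exp(t), 0, 0]
  [0, -t*exp(t) + exp(t), -t*exp(t)]
  [0, t*exp(t), t*exp(t) + exp(t)]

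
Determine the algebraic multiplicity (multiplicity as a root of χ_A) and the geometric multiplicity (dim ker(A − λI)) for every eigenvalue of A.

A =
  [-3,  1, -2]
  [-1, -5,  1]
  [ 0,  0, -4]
λ = -4: alg = 3, geom = 1

Step 1 — factor the characteristic polynomial to read off the algebraic multiplicities:
  χ_A(x) = (x + 4)^3

Step 2 — compute geometric multiplicities via the rank-nullity identity g(λ) = n − rank(A − λI):
  rank(A − (-4)·I) = 2, so dim ker(A − (-4)·I) = n − 2 = 1

Summary:
  λ = -4: algebraic multiplicity = 3, geometric multiplicity = 1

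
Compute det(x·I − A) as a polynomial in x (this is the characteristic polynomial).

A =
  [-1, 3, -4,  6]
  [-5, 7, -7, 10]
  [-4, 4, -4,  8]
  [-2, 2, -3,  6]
x^4 - 8*x^3 + 24*x^2 - 32*x + 16

Expanding det(x·I − A) (e.g. by cofactor expansion or by noting that A is similar to its Jordan form J, which has the same characteristic polynomial as A) gives
  χ_A(x) = x^4 - 8*x^3 + 24*x^2 - 32*x + 16
which factors as (x - 2)^4. The eigenvalues (with algebraic multiplicities) are λ = 2 with multiplicity 4.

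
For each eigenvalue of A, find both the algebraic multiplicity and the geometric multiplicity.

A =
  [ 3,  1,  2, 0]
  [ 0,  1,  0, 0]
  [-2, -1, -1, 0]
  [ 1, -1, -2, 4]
λ = 1: alg = 3, geom = 2; λ = 4: alg = 1, geom = 1

Step 1 — factor the characteristic polynomial to read off the algebraic multiplicities:
  χ_A(x) = (x - 4)*(x - 1)^3

Step 2 — compute geometric multiplicities via the rank-nullity identity g(λ) = n − rank(A − λI):
  rank(A − (1)·I) = 2, so dim ker(A − (1)·I) = n − 2 = 2
  rank(A − (4)·I) = 3, so dim ker(A − (4)·I) = n − 3 = 1

Summary:
  λ = 1: algebraic multiplicity = 3, geometric multiplicity = 2
  λ = 4: algebraic multiplicity = 1, geometric multiplicity = 1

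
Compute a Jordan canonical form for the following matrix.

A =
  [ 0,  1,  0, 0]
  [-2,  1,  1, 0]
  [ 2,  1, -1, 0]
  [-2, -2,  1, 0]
J_3(0) ⊕ J_1(0)

The characteristic polynomial is
  det(x·I − A) = x^4

Eigenvalues and multiplicities (the geometric multiplicity of λ is n − rank(A − λI), which equals the number of Jordan blocks for λ):
  λ = 0: algebraic multiplicity = 4, geometric multiplicity = 2

Determining the block sizes for each eigenvalue:
  λ = 0: with am = 4 and gm = 2, the partition is not yet determined (e.g. several partitions of 4 into 2 parts exist). Let N = A − (0)·I. Computing rank(N^1) = 2, rank(N^2) = 1, rank(N^3) = 0; the number of blocks of size ≥ j is rank(N^{j−1}) − rank(N^j), giving [2, 1, 1]. So we have 1 block(s) of size 3, 1 block(s) of size 1 → block sizes [3, 1]

Assembling the blocks gives a Jordan form
J =
  [0, 1, 0, 0]
  [0, 0, 1, 0]
  [0, 0, 0, 0]
  [0, 0, 0, 0]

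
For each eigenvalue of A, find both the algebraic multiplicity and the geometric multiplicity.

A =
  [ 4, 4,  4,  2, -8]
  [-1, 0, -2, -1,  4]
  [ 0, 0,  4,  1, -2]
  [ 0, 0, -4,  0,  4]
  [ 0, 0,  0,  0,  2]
λ = 2: alg = 5, geom = 3

Step 1 — factor the characteristic polynomial to read off the algebraic multiplicities:
  χ_A(x) = (x - 2)^5

Step 2 — compute geometric multiplicities via the rank-nullity identity g(λ) = n − rank(A − λI):
  rank(A − (2)·I) = 2, so dim ker(A − (2)·I) = n − 2 = 3

Summary:
  λ = 2: algebraic multiplicity = 5, geometric multiplicity = 3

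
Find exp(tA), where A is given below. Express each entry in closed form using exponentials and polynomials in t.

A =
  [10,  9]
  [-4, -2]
e^{tA} =
  [6*t*exp(4*t) + exp(4*t), 9*t*exp(4*t)]
  [-4*t*exp(4*t), -6*t*exp(4*t) + exp(4*t)]

Strategy: write A = P · J · P⁻¹ where J is a Jordan canonical form, so e^{tA} = P · e^{tJ} · P⁻¹, and e^{tJ} can be computed block-by-block.

A has Jordan form
J =
  [4, 1]
  [0, 4]
(up to reordering of blocks).

Per-block formulas:
  For a 2×2 Jordan block J_2(4): exp(t · J_2(4)) = e^(4t)·(I + t·N), where N is the 2×2 nilpotent shift.

After assembling e^{tJ} and conjugating by P, we get:

e^{tA} =
  [6*t*exp(4*t) + exp(4*t), 9*t*exp(4*t)]
  [-4*t*exp(4*t), -6*t*exp(4*t) + exp(4*t)]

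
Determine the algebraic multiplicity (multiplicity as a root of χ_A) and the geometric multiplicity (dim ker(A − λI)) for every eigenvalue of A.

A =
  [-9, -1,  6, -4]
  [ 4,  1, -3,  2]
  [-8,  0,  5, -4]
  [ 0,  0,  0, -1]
λ = -1: alg = 4, geom = 2

Step 1 — factor the characteristic polynomial to read off the algebraic multiplicities:
  χ_A(x) = (x + 1)^4

Step 2 — compute geometric multiplicities via the rank-nullity identity g(λ) = n − rank(A − λI):
  rank(A − (-1)·I) = 2, so dim ker(A − (-1)·I) = n − 2 = 2

Summary:
  λ = -1: algebraic multiplicity = 4, geometric multiplicity = 2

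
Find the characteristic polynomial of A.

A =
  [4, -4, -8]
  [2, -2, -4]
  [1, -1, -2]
x^3

Expanding det(x·I − A) (e.g. by cofactor expansion or by noting that A is similar to its Jordan form J, which has the same characteristic polynomial as A) gives
  χ_A(x) = x^3
which factors as x^3. The eigenvalues (with algebraic multiplicities) are λ = 0 with multiplicity 3.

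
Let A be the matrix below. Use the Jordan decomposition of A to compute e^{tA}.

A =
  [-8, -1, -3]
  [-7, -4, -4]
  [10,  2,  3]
e^{tA} =
  [t^2*exp(-3*t) - 5*t*exp(-3*t) + exp(-3*t), -t*exp(-3*t), t^2*exp(-3*t)/2 - 3*t*exp(-3*t)]
  [t^2*exp(-3*t) - 7*t*exp(-3*t), -t*exp(-3*t) + exp(-3*t), t^2*exp(-3*t)/2 - 4*t*exp(-3*t)]
  [-2*t^2*exp(-3*t) + 10*t*exp(-3*t), 2*t*exp(-3*t), -t^2*exp(-3*t) + 6*t*exp(-3*t) + exp(-3*t)]

Strategy: write A = P · J · P⁻¹ where J is a Jordan canonical form, so e^{tA} = P · e^{tJ} · P⁻¹, and e^{tJ} can be computed block-by-block.

A has Jordan form
J =
  [-3,  1,  0]
  [ 0, -3,  1]
  [ 0,  0, -3]
(up to reordering of blocks).

Per-block formulas:
  For a 3×3 Jordan block J_3(-3): exp(t · J_3(-3)) = e^(-3t)·(I + t·N + (t^2/2)·N^2), where N is the 3×3 nilpotent shift.

After assembling e^{tJ} and conjugating by P, we get:

e^{tA} =
  [t^2*exp(-3*t) - 5*t*exp(-3*t) + exp(-3*t), -t*exp(-3*t), t^2*exp(-3*t)/2 - 3*t*exp(-3*t)]
  [t^2*exp(-3*t) - 7*t*exp(-3*t), -t*exp(-3*t) + exp(-3*t), t^2*exp(-3*t)/2 - 4*t*exp(-3*t)]
  [-2*t^2*exp(-3*t) + 10*t*exp(-3*t), 2*t*exp(-3*t), -t^2*exp(-3*t) + 6*t*exp(-3*t) + exp(-3*t)]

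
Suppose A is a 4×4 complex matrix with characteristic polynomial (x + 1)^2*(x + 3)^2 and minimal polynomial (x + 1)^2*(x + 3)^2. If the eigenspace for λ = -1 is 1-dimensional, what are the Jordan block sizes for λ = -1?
Block sizes for λ = -1: [2]

Step 1 — from the characteristic polynomial, algebraic multiplicity of λ = -1 is 2. From dim ker(A − (-1)·I) = 1, there are exactly 1 Jordan blocks for λ = -1.
Step 2 — from the minimal polynomial, the factor (x + 1)^2 tells us the largest block for λ = -1 has size 2.
Step 3 — with total size 2, 1 blocks, and largest block 2, the block sizes (in nonincreasing order) are [2].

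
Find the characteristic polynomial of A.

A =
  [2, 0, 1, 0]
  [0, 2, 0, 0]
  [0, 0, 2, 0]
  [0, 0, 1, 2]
x^4 - 8*x^3 + 24*x^2 - 32*x + 16

Expanding det(x·I − A) (e.g. by cofactor expansion or by noting that A is similar to its Jordan form J, which has the same characteristic polynomial as A) gives
  χ_A(x) = x^4 - 8*x^3 + 24*x^2 - 32*x + 16
which factors as (x - 2)^4. The eigenvalues (with algebraic multiplicities) are λ = 2 with multiplicity 4.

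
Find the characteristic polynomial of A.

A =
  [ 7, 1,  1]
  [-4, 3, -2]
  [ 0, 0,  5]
x^3 - 15*x^2 + 75*x - 125

Expanding det(x·I − A) (e.g. by cofactor expansion or by noting that A is similar to its Jordan form J, which has the same characteristic polynomial as A) gives
  χ_A(x) = x^3 - 15*x^2 + 75*x - 125
which factors as (x - 5)^3. The eigenvalues (with algebraic multiplicities) are λ = 5 with multiplicity 3.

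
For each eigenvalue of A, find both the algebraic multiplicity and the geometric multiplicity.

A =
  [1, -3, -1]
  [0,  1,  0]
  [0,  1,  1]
λ = 1: alg = 3, geom = 1

Step 1 — factor the characteristic polynomial to read off the algebraic multiplicities:
  χ_A(x) = (x - 1)^3

Step 2 — compute geometric multiplicities via the rank-nullity identity g(λ) = n − rank(A − λI):
  rank(A − (1)·I) = 2, so dim ker(A − (1)·I) = n − 2 = 1

Summary:
  λ = 1: algebraic multiplicity = 3, geometric multiplicity = 1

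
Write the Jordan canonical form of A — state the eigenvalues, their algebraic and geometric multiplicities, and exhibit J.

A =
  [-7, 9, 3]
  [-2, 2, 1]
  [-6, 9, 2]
J_2(-1) ⊕ J_1(-1)

The characteristic polynomial is
  det(x·I − A) = x^3 + 3*x^2 + 3*x + 1 = (x + 1)^3

Eigenvalues and multiplicities (the geometric multiplicity of λ is n − rank(A − λI), which equals the number of Jordan blocks for λ):
  λ = -1: algebraic multiplicity = 3, geometric multiplicity = 2

Determining the block sizes for each eigenvalue:
  λ = -1: 2 blocks summing to 3 forces exactly one block of size 2 and the rest size 1 → block sizes [2, 1]

Assembling the blocks gives a Jordan form
J =
  [-1,  1,  0]
  [ 0, -1,  0]
  [ 0,  0, -1]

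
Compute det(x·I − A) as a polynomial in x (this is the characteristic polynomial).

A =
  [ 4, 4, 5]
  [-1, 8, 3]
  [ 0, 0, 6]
x^3 - 18*x^2 + 108*x - 216

Expanding det(x·I − A) (e.g. by cofactor expansion or by noting that A is similar to its Jordan form J, which has the same characteristic polynomial as A) gives
  χ_A(x) = x^3 - 18*x^2 + 108*x - 216
which factors as (x - 6)^3. The eigenvalues (with algebraic multiplicities) are λ = 6 with multiplicity 3.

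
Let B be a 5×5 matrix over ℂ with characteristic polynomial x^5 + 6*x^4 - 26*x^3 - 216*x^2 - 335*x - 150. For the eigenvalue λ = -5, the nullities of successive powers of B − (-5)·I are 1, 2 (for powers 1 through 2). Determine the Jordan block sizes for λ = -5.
Block sizes for λ = -5: [2]

From the dimensions of kernels of powers, the number of Jordan blocks of size at least j is d_j − d_{j−1} where d_j = dim ker(N^j) (with d_0 = 0). Computing the differences gives [1, 1].
The number of blocks of size exactly k is (#blocks of size ≥ k) − (#blocks of size ≥ k + 1), so the partition is: 1 block(s) of size 2.
In nonincreasing order the block sizes are [2].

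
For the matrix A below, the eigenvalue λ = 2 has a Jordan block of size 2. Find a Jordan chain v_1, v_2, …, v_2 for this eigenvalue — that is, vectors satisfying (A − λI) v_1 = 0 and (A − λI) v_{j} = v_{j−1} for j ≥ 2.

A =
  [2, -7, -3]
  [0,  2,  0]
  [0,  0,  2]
A Jordan chain for λ = 2 of length 2:
v_1 = (-7, 0, 0)ᵀ
v_2 = (0, 1, 0)ᵀ

Let N = A − (2)·I. We want v_2 with N^2 v_2 = 0 but N^1 v_2 ≠ 0; then v_{j-1} := N · v_j for j = 2, …, 2.

Pick v_2 = (0, 1, 0)ᵀ.
Then v_1 = N · v_2 = (-7, 0, 0)ᵀ.

Sanity check: (A − (2)·I) v_1 = (0, 0, 0)ᵀ = 0. ✓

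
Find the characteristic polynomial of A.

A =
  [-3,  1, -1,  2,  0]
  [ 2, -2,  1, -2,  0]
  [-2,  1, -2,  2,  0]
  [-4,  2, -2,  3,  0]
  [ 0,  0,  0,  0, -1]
x^5 + 5*x^4 + 10*x^3 + 10*x^2 + 5*x + 1

Expanding det(x·I − A) (e.g. by cofactor expansion or by noting that A is similar to its Jordan form J, which has the same characteristic polynomial as A) gives
  χ_A(x) = x^5 + 5*x^4 + 10*x^3 + 10*x^2 + 5*x + 1
which factors as (x + 1)^5. The eigenvalues (with algebraic multiplicities) are λ = -1 with multiplicity 5.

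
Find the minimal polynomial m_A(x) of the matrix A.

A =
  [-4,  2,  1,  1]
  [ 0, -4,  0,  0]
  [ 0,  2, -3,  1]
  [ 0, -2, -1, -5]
x^2 + 8*x + 16

The characteristic polynomial is χ_A(x) = (x + 4)^4, so the eigenvalues are known. The minimal polynomial is
  m_A(x) = Π_λ (x − λ)^{k_λ}
where k_λ is the size of the *largest* Jordan block for λ (equivalently, the smallest k with (A − λI)^k v = 0 for every generalised eigenvector v of λ).

  λ = -4: largest Jordan block has size 2, contributing (x + 4)^2

So m_A(x) = (x + 4)^2 = x^2 + 8*x + 16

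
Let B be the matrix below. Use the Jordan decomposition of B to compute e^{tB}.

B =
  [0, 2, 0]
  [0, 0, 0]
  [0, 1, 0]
e^{tB} =
  [1, 2*t, 0]
  [0, 1, 0]
  [0, t, 1]

Strategy: write B = P · J · P⁻¹ where J is a Jordan canonical form, so e^{tB} = P · e^{tJ} · P⁻¹, and e^{tJ} can be computed block-by-block.

B has Jordan form
J =
  [0, 1, 0]
  [0, 0, 0]
  [0, 0, 0]
(up to reordering of blocks).

Per-block formulas:
  For a 2×2 Jordan block J_2(0): exp(t · J_2(0)) = e^(0t)·(I + t·N), where N is the 2×2 nilpotent shift.
  For a 1×1 block at λ = 0: exp(t · [0]) = [e^(0t)].

After assembling e^{tJ} and conjugating by P, we get:

e^{tB} =
  [1, 2*t, 0]
  [0, 1, 0]
  [0, t, 1]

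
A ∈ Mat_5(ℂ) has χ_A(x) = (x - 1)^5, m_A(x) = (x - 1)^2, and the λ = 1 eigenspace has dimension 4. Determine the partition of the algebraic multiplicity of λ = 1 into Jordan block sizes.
Block sizes for λ = 1: [2, 1, 1, 1]

Step 1 — from the characteristic polynomial, algebraic multiplicity of λ = 1 is 5. From dim ker(A − (1)·I) = 4, there are exactly 4 Jordan blocks for λ = 1.
Step 2 — from the minimal polynomial, the factor (x − 1)^2 tells us the largest block for λ = 1 has size 2.
Step 3 — with total size 5, 4 blocks, and largest block 2, the block sizes (in nonincreasing order) are [2, 1, 1, 1].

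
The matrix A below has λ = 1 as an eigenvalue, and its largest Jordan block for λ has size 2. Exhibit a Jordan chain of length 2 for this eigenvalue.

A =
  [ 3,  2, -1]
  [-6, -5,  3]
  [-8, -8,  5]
A Jordan chain for λ = 1 of length 2:
v_1 = (2, -6, -8)ᵀ
v_2 = (1, 0, 0)ᵀ

Let N = A − (1)·I. We want v_2 with N^2 v_2 = 0 but N^1 v_2 ≠ 0; then v_{j-1} := N · v_j for j = 2, …, 2.

Pick v_2 = (1, 0, 0)ᵀ.
Then v_1 = N · v_2 = (2, -6, -8)ᵀ.

Sanity check: (A − (1)·I) v_1 = (0, 0, 0)ᵀ = 0. ✓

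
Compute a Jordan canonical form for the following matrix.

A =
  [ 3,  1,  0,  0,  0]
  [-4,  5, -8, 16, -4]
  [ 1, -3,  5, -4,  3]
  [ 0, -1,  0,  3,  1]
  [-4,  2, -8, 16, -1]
J_3(3) ⊕ J_2(3)

The characteristic polynomial is
  det(x·I − A) = x^5 - 15*x^4 + 90*x^3 - 270*x^2 + 405*x - 243 = (x - 3)^5

Eigenvalues and multiplicities (the geometric multiplicity of λ is n − rank(A − λI), which equals the number of Jordan blocks for λ):
  λ = 3: algebraic multiplicity = 5, geometric multiplicity = 2

Determining the block sizes for each eigenvalue:
  λ = 3: with am = 5 and gm = 2, the partition is not yet determined (e.g. several partitions of 5 into 2 parts exist). Let N = A − (3)·I. Computing rank(N^1) = 3, rank(N^2) = 1, rank(N^3) = 0; the number of blocks of size ≥ j is rank(N^{j−1}) − rank(N^j), giving [2, 2, 1]. So we have 1 block(s) of size 3, 1 block(s) of size 2 → block sizes [3, 2]

Assembling the blocks gives a Jordan form
J =
  [3, 1, 0, 0, 0]
  [0, 3, 1, 0, 0]
  [0, 0, 3, 0, 0]
  [0, 0, 0, 3, 1]
  [0, 0, 0, 0, 3]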